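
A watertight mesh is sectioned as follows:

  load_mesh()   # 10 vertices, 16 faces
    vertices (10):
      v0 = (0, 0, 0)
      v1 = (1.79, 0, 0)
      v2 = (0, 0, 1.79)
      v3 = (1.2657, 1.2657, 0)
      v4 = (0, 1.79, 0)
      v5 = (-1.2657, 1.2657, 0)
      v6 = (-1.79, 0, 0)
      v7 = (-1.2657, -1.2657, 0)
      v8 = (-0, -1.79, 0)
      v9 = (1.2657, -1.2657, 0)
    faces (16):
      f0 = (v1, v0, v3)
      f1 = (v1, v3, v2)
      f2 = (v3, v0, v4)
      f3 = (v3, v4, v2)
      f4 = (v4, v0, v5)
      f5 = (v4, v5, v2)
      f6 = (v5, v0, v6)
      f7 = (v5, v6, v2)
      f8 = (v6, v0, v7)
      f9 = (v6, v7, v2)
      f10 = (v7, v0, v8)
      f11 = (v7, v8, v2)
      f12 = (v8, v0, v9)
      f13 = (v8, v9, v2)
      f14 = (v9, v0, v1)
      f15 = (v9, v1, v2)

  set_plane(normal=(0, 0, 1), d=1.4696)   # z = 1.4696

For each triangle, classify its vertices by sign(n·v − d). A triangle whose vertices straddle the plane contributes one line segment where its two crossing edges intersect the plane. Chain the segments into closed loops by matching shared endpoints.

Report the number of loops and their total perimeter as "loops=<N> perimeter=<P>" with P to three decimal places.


Straddling triangles (8 of 16):
  (v1,v3,v2) [--+] → (0.226553, 0.226553, 1.4696)–(0.3204, 0, 1.4696)  len=0.2452
  (v3,v4,v2) [--+] → (0, 0.3204, 1.4696)–(0.226553, 0.226553, 1.4696)  len=0.2452
  (v4,v5,v2) [--+] → (-0.226553, 0.226553, 1.4696)–(0, 0.3204, 1.4696)  len=0.2452
  (v5,v6,v2) [--+] → (-0.3204, 0, 1.4696)–(-0.226553, 0.226553, 1.4696)  len=0.2452
  (v6,v7,v2) [--+] → (-0.226553, -0.226553, 1.4696)–(-0.3204, 0, 1.4696)  len=0.2452
  (v7,v8,v2) [--+] → (0, -0.3204, 1.4696)–(-0.226553, -0.226553, 1.4696)  len=0.2452
  (v8,v9,v2) [--+] → (0.226553, -0.226553, 1.4696)–(0, -0.3204, 1.4696)  len=0.2452
  (v9,v1,v2) [--+] → (0.3204, 0, 1.4696)–(0.226553, -0.226553, 1.4696)  len=0.2452

Chained into 1 loop(s):
  loop 1: 8 segments, perimeter = 1.9618
Total perimeter = 1.962

loops=1 perimeter=1.962


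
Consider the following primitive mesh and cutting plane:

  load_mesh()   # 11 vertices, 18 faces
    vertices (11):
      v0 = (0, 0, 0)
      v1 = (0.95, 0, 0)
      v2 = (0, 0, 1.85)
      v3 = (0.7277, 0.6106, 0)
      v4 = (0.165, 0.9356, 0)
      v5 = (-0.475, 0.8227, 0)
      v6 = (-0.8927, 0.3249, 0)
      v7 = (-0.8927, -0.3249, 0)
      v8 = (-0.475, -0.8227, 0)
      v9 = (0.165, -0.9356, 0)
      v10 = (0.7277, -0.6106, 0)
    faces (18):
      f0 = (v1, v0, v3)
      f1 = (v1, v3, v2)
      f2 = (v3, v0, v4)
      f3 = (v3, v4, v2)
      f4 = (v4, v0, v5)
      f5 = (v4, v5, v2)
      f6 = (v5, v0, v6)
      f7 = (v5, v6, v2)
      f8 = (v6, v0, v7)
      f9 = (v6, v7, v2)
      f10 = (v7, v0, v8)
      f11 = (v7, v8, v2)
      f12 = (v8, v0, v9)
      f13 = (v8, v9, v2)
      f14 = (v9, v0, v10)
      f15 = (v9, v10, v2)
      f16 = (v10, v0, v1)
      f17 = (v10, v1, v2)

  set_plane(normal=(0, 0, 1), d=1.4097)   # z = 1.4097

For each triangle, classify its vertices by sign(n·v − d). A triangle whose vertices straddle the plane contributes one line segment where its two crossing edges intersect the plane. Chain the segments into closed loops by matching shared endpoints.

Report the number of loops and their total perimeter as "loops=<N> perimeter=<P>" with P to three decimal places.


loops=1 perimeter=1.392

Straddling triangles (9 of 18):
  (v1,v3,v2) [--+] → (0.173193, 0.145323, 1.4097)–(0.2261, 0, 1.4097)  len=0.1547
  (v3,v4,v2) [--+] → (0.03927, 0.222673, 1.4097)–(0.173193, 0.145323, 1.4097)  len=0.1547
  (v4,v5,v2) [--+] → (-0.11305, 0.195803, 1.4097)–(0.03927, 0.222673, 1.4097)  len=0.1547
  (v5,v6,v2) [--+] → (-0.212463, 0.0773262, 1.4097)–(-0.11305, 0.195803, 1.4097)  len=0.1547
  (v6,v7,v2) [--+] → (-0.212463, -0.0773262, 1.4097)–(-0.212463, 0.0773262, 1.4097)  len=0.1547
  (v7,v8,v2) [--+] → (-0.11305, -0.195803, 1.4097)–(-0.212463, -0.0773262, 1.4097)  len=0.1547
  (v8,v9,v2) [--+] → (0.03927, -0.222673, 1.4097)–(-0.11305, -0.195803, 1.4097)  len=0.1547
  (v9,v10,v2) [--+] → (0.173193, -0.145323, 1.4097)–(0.03927, -0.222673, 1.4097)  len=0.1547
  (v10,v1,v2) [--+] → (0.2261, 0, 1.4097)–(0.173193, -0.145323, 1.4097)  len=0.1547

Chained into 1 loop(s):
  loop 1: 9 segments, perimeter = 1.3919
Total perimeter = 1.392


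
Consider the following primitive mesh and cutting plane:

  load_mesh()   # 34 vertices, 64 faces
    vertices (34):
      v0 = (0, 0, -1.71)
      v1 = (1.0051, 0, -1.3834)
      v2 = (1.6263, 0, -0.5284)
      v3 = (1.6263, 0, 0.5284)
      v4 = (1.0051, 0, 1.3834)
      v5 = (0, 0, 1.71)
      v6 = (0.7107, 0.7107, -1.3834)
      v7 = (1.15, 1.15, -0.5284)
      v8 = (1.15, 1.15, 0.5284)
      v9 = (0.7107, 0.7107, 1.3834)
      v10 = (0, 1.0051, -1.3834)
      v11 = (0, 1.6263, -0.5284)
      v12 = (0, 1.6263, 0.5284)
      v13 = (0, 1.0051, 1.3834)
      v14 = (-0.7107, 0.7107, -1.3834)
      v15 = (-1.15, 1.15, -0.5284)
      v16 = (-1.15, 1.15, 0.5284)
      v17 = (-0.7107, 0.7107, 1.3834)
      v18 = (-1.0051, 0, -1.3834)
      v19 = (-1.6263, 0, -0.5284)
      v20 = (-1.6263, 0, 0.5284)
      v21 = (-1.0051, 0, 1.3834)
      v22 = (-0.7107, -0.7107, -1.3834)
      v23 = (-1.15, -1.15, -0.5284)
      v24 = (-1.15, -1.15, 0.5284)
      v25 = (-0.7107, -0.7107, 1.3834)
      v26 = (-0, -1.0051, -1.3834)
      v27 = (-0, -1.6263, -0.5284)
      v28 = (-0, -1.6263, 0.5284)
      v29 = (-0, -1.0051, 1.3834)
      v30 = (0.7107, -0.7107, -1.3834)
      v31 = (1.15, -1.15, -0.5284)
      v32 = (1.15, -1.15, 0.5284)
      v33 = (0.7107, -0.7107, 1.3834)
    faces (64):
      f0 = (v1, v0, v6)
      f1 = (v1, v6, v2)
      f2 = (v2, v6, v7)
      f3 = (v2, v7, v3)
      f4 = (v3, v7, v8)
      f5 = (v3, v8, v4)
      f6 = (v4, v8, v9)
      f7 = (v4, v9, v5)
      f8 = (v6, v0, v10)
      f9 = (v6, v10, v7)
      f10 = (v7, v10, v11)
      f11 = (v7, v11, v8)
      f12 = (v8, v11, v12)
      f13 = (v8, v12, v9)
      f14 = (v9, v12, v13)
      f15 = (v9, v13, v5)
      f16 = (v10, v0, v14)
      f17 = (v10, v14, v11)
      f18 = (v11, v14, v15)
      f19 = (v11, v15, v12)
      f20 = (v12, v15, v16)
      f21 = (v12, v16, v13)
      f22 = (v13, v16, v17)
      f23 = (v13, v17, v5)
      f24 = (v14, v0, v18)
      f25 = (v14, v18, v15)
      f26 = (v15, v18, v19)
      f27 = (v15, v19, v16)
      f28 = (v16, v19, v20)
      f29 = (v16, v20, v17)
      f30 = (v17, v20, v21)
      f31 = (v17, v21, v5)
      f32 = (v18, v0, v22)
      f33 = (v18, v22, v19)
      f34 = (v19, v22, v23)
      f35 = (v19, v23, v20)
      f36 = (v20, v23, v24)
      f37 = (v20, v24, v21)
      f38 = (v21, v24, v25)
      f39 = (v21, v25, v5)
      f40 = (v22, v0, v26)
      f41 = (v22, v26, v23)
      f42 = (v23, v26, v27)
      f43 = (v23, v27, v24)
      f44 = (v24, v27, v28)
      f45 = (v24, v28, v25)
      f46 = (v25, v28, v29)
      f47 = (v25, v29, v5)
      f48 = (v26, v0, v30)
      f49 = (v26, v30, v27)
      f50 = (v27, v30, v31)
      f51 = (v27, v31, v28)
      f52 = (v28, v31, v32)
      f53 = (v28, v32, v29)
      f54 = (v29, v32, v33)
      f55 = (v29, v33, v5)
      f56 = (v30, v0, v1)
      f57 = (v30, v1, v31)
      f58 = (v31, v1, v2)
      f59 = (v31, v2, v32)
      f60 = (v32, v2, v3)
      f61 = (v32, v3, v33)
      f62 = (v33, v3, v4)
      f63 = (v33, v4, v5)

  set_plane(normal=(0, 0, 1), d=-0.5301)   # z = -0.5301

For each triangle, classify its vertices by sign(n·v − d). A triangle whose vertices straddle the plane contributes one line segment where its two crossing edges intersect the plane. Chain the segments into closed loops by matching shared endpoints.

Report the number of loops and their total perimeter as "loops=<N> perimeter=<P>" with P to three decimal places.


Straddling triangles (16 of 64):
  (v1,v6,v2) [--+] → (1.62448, 0.00141309, -0.5301)–(1.62506, 0, -0.5301)  len=0.0015
  (v2,v6,v7) [+-+] → (1.62448, 0.00141309, -0.5301)–(1.14913, 1.14913, -0.5301)  len=1.2423
  (v6,v10,v7) [--+] → (1.14771, 1.14971, -0.5301)–(1.14913, 1.14913, -0.5301)  len=0.0015
  (v7,v10,v11) [+-+] → (1.14771, 1.14971, -0.5301)–(0, 1.62506, -0.5301)  len=1.2423
  (v10,v14,v11) [--+] → (-0.00141309, 1.62448, -0.5301)–(0, 1.62506, -0.5301)  len=0.0015
  (v11,v14,v15) [+-+] → (-0.00141309, 1.62448, -0.5301)–(-1.14913, 1.14913, -0.5301)  len=1.2423
  (v14,v18,v15) [--+] → (-1.14971, 1.14771, -0.5301)–(-1.14913, 1.14913, -0.5301)  len=0.0015
  (v15,v18,v19) [+-+] → (-1.14971, 1.14771, -0.5301)–(-1.62506, 0, -0.5301)  len=1.2423
  (v18,v22,v19) [--+] → (-1.62448, -0.00141309, -0.5301)–(-1.62506, 0, -0.5301)  len=0.0015
  (v19,v22,v23) [+-+] → (-1.62448, -0.00141309, -0.5301)–(-1.14913, -1.14913, -0.5301)  len=1.2423
  (v22,v26,v23) [--+] → (-1.14771, -1.14971, -0.5301)–(-1.14913, -1.14913, -0.5301)  len=0.0015
  (v23,v26,v27) [+-+] → (-1.14771, -1.14971, -0.5301)–(0, -1.62506, -0.5301)  len=1.2423
  (v26,v30,v27) [--+] → (0.00141309, -1.62448, -0.5301)–(0, -1.62506, -0.5301)  len=0.0015
  (v27,v30,v31) [+-+] → (0.00141309, -1.62448, -0.5301)–(1.14913, -1.14913, -0.5301)  len=1.2423
  (v30,v1,v31) [--+] → (1.14971, -1.14771, -0.5301)–(1.14913, -1.14913, -0.5301)  len=0.0015
  (v31,v1,v2) [+-+] → (1.14971, -1.14771, -0.5301)–(1.62506, 0, -0.5301)  len=1.2423

Chained into 1 loop(s):
  loop 1: 16 segments, perimeter = 9.9503
Total perimeter = 9.950

loops=1 perimeter=9.950


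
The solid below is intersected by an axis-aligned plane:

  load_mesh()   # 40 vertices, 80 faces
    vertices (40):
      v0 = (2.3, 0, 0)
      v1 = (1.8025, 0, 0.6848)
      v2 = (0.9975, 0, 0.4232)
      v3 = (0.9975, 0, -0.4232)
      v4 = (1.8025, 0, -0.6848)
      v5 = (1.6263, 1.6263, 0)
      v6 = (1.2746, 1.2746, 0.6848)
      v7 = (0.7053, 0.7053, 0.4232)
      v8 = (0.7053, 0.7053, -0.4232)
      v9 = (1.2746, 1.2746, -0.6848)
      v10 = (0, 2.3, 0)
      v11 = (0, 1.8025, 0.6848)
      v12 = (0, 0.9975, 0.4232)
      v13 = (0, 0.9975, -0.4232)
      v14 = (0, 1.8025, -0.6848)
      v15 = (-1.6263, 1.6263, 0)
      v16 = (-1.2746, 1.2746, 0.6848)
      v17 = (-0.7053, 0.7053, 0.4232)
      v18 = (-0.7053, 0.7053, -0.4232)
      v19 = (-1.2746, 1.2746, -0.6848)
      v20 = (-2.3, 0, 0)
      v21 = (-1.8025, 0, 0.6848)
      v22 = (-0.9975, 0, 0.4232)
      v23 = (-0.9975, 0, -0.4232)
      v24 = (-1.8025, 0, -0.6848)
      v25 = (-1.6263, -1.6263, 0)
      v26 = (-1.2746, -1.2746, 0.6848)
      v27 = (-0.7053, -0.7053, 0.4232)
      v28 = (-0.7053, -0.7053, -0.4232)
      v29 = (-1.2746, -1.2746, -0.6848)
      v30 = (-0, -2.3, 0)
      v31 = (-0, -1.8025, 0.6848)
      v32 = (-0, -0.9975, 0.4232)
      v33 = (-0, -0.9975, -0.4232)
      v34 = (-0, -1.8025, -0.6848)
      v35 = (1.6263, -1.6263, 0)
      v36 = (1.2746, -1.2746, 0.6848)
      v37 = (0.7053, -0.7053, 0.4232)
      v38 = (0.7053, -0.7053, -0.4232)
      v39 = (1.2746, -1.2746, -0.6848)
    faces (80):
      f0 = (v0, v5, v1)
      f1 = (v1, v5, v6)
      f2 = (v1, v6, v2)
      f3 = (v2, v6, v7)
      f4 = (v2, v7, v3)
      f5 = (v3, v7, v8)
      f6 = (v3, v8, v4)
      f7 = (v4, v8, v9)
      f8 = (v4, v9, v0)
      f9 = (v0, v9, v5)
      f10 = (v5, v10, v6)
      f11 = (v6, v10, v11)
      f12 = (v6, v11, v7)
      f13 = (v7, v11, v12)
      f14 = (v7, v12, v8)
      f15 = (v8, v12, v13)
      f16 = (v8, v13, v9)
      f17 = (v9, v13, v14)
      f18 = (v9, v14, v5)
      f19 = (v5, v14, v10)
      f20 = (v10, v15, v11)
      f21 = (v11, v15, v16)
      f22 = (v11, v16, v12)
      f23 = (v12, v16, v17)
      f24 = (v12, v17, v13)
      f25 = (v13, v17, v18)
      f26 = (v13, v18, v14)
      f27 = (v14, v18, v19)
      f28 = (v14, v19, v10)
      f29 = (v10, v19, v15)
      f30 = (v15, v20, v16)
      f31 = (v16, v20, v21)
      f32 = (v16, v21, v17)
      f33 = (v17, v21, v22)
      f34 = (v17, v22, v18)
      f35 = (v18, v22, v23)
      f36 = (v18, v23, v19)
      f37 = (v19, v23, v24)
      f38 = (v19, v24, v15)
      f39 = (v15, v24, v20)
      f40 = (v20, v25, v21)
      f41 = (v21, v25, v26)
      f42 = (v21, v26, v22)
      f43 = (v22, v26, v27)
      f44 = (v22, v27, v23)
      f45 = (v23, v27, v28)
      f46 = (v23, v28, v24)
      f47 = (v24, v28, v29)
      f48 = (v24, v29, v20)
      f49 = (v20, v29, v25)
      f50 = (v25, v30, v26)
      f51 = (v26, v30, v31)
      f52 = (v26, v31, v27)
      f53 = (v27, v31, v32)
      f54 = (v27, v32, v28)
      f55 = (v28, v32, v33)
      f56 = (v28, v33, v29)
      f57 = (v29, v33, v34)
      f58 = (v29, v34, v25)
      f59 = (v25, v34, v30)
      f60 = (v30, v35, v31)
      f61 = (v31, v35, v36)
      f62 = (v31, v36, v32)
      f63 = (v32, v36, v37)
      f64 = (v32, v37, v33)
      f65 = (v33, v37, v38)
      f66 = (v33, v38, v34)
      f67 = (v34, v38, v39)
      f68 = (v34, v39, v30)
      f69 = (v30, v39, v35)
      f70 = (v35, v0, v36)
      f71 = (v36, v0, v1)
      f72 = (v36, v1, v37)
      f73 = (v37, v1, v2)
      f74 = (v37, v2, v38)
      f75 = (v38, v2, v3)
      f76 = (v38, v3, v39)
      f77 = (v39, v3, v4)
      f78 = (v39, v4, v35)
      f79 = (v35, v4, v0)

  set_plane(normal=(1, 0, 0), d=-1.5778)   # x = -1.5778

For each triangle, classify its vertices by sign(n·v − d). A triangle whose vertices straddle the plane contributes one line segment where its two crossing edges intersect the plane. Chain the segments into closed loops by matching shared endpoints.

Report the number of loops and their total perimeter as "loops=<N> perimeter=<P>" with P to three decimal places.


Straddling triangles (18 of 80):
  (v10,v15,v11) [+-+] → (-1.5778, 1.64639, 0)–(-1.5778, 1.63155, 0.0204223)  len=0.0252
  (v11,v15,v16) [+-+] → (-1.5778, 1.63155, 0.0204223)–(-1.5778, 1.5778, 0.094435)  len=0.0915
  (v10,v19,v15) [++-] → (-1.5778, 1.5778, -0.094435)–(-1.5778, 1.64639, 0)  len=0.1167
  (v15,v20,v16) [--+] → (-1.5778, 0.897714, 0.482312)–(-1.5778, 1.5778, 0.094435)  len=0.7829
  (v16,v20,v21) [+--] → (-1.5778, 0.897714, 0.482312)–(-1.5778, 0.542532, 0.6848)  len=0.4088
  (v16,v21,v17) [+-+] → (-1.5778, 0.542532, 0.6848)–(-1.5778, 0.144441, 0.631226)  len=0.4017
  (v17,v21,v22) [+-+] → (-1.5778, 0.144441, 0.631226)–(-1.5778, 0, 0.611779)  len=0.1457
  (v19,v23,v24) [++-] → (-1.5778, 0, -0.611779)–(-1.5778, 0.542532, -0.6848)  len=0.5474
  (v19,v24,v15) [+--] → (-1.5778, 0.542532, -0.6848)–(-1.5778, 1.5778, -0.094435)  len=1.1918
  (v21,v25,v26) [--+] → (-1.5778, -1.5778, 0.094435)–(-1.5778, -0.542532, 0.6848)  len=1.1918
  (v21,v26,v22) [-++] → (-1.5778, -0.542532, 0.6848)–(-1.5778, 0, 0.611779)  len=0.5474
  (v23,v28,v24) [++-] → (-1.5778, -0.144441, -0.631226)–(-1.5778, 0, -0.611779)  len=0.1457
  (v24,v28,v29) [-++] → (-1.5778, -0.144441, -0.631226)–(-1.5778, -0.542532, -0.6848)  len=0.4017
  (v24,v29,v20) [-+-] → (-1.5778, -0.542532, -0.6848)–(-1.5778, -0.897714, -0.482312)  len=0.4088
  (v20,v29,v25) [-+-] → (-1.5778, -0.897714, -0.482312)–(-1.5778, -1.5778, -0.094435)  len=0.7829
  (v25,v30,v26) [-++] → (-1.5778, -1.64639, 0)–(-1.5778, -1.5778, 0.094435)  len=0.1167
  (v29,v34,v25) [++-] → (-1.5778, -1.63155, -0.0204223)–(-1.5778, -1.5778, -0.094435)  len=0.0915
  (v25,v34,v30) [-++] → (-1.5778, -1.63155, -0.0204223)–(-1.5778, -1.64639, 0)  len=0.0252

Chained into 1 loop(s):
  loop 1: 18 segments, perimeter = 7.4236
Total perimeter = 7.424

loops=1 perimeter=7.424


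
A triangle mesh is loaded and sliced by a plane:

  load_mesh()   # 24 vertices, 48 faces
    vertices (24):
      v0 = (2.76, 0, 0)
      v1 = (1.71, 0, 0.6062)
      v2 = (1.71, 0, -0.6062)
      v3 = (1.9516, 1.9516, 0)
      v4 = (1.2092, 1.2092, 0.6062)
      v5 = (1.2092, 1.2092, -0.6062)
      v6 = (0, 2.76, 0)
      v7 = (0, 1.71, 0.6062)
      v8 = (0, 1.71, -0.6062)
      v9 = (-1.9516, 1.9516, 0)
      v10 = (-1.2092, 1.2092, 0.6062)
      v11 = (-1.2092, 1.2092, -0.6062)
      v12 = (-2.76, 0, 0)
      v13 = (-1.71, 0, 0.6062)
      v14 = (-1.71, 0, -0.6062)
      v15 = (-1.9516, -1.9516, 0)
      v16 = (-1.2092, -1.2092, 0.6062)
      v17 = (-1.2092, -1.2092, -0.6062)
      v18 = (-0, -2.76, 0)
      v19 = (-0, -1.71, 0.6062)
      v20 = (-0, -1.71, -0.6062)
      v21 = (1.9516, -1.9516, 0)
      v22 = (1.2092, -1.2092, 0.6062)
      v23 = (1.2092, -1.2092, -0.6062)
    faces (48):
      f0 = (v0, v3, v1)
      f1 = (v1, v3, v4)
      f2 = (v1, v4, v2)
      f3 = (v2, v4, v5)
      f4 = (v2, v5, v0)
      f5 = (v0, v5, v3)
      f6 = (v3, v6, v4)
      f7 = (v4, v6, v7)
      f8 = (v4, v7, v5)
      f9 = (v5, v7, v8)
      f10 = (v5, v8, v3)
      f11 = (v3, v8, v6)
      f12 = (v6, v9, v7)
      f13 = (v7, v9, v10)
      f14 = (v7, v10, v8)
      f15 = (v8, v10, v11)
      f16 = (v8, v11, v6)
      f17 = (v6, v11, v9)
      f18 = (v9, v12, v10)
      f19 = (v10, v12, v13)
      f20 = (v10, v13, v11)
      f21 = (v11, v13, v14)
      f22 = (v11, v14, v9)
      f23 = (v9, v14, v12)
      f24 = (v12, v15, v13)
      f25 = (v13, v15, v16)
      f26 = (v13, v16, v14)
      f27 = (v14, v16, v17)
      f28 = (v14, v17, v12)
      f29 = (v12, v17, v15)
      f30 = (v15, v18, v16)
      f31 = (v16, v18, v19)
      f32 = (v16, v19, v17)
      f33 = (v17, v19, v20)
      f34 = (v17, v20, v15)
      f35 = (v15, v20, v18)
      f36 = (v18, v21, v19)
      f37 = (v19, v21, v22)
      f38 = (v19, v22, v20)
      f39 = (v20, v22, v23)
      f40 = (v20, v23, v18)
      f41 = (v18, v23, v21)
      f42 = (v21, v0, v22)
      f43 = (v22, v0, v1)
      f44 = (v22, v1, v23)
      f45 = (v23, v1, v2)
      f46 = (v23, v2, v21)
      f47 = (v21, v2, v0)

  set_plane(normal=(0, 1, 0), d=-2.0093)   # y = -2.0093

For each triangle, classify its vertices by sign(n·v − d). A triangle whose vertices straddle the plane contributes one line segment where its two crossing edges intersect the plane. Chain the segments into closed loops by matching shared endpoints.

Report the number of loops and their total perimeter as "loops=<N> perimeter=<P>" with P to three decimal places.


loops=1 perimeter=7.454

Straddling triangles (6 of 48):
  (v15,v18,v16) [+-+] → (-1.8123, -2.0093, 0)–(-0.585341, -2.0093, 0.293445)  len=1.2616
  (v16,v18,v19) [+-+] → (-0.585341, -2.0093, 0.293445)–(0, -2.0093, 0.433404)  len=0.6018
  (v15,v20,v18) [++-] → (0, -2.0093, -0.433404)–(-1.8123, -2.0093, 0)  len=1.8634
  (v18,v21,v19) [-++] → (1.8123, -2.0093, 0)–(0, -2.0093, 0.433404)  len=1.8634
  (v20,v23,v18) [++-] → (0.585341, -2.0093, -0.293445)–(0, -2.0093, -0.433404)  len=0.6018
  (v18,v23,v21) [-++] → (0.585341, -2.0093, -0.293445)–(1.8123, -2.0093, 0)  len=1.2616

Chained into 1 loop(s):
  loop 1: 6 segments, perimeter = 7.4536
Total perimeter = 7.454


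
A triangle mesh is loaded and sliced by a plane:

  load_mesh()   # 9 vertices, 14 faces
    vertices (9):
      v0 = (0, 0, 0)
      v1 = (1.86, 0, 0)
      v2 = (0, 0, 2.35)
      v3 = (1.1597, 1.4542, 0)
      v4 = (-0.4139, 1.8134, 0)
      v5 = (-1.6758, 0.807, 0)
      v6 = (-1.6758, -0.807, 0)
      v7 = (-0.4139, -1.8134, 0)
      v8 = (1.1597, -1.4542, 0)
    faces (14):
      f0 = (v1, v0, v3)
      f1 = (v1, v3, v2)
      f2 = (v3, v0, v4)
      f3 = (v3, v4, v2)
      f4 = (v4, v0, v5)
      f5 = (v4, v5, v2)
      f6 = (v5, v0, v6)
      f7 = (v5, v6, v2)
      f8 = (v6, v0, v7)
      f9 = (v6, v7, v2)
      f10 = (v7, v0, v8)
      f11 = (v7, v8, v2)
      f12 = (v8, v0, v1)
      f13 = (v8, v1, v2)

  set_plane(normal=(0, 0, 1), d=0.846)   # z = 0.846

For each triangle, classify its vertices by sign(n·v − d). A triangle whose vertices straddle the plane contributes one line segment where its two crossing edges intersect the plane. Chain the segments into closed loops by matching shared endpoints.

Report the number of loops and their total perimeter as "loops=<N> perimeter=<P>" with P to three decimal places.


loops=1 perimeter=7.231

Straddling triangles (7 of 14):
  (v1,v3,v2) [--+] → (0.742208, 0.930688, 0.846)–(1.1904, 0, 0.846)  len=1.0330
  (v3,v4,v2) [--+] → (-0.264896, 1.16058, 0.846)–(0.742208, 0.930688, 0.846)  len=1.0330
  (v4,v5,v2) [--+] → (-1.07251, 0.51648, 0.846)–(-0.264896, 1.16058, 0.846)  len=1.0330
  (v5,v6,v2) [--+] → (-1.07251, -0.51648, 0.846)–(-1.07251, 0.51648, 0.846)  len=1.0330
  (v6,v7,v2) [--+] → (-0.264896, -1.16058, 0.846)–(-1.07251, -0.51648, 0.846)  len=1.0330
  (v7,v8,v2) [--+] → (0.742208, -0.930688, 0.846)–(-0.264896, -1.16058, 0.846)  len=1.0330
  (v8,v1,v2) [--+] → (1.1904, 0, 0.846)–(0.742208, -0.930688, 0.846)  len=1.0330

Chained into 1 loop(s):
  loop 1: 7 segments, perimeter = 7.2310
Total perimeter = 7.231


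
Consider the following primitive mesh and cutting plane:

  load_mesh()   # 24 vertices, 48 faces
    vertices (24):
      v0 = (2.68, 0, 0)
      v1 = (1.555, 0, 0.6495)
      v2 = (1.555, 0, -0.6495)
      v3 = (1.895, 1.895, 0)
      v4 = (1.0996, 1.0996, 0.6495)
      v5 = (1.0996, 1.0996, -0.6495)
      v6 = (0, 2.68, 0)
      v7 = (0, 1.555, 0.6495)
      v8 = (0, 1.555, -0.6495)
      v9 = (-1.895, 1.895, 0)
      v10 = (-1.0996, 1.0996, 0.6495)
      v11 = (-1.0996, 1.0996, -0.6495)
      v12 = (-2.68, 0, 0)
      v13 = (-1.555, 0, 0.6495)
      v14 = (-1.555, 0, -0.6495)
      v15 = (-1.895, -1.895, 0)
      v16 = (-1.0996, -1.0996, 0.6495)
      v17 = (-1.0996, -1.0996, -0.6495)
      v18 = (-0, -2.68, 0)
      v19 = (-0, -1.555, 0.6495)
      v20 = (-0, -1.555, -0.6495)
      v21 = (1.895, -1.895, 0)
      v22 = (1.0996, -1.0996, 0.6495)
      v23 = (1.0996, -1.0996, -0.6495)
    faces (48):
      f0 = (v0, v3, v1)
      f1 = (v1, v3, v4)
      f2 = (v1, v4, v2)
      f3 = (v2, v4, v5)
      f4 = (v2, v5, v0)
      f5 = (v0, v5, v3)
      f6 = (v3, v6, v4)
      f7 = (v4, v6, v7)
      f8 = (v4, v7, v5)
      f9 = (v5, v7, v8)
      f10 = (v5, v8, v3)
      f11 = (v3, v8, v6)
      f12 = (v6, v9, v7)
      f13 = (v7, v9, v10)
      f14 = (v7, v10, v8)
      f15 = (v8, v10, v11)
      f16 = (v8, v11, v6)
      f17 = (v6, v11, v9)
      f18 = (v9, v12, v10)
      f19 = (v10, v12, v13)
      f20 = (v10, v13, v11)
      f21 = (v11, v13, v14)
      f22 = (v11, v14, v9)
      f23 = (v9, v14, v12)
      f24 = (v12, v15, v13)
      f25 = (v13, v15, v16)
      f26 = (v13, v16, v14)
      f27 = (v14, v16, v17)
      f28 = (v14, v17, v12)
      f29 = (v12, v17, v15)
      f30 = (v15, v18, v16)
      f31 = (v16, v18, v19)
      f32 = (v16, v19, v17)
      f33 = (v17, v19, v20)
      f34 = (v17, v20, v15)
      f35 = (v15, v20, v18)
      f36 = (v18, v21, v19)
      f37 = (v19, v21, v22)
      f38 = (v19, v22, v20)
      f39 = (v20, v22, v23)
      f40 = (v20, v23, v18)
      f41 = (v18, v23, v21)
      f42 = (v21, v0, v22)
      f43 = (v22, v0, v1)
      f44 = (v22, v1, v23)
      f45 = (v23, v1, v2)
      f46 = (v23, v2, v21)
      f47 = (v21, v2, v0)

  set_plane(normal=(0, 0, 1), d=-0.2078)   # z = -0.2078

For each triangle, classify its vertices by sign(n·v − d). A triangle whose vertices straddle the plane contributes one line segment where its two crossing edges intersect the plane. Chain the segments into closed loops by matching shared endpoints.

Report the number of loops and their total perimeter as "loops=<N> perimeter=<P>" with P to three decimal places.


Straddling triangles (32 of 48):
  (v1,v4,v2) [++-] → (1.40015, 0.373898, -0.2078)–(1.555, 0, -0.2078)  len=0.4047
  (v2,v4,v5) [-+-] → (1.40015, 0.373898, -0.2078)–(1.0996, 1.0996, -0.2078)  len=0.7855
  (v2,v5,v0) [--+] → (2.17437, 0.351804, -0.2078)–(2.32007, 0, -0.2078)  len=0.3808
  (v0,v5,v3) [+-+] → (2.17437, 0.351804, -0.2078)–(1.64052, 1.64052, -0.2078)  len=1.3949
  (v4,v7,v5) [++-] → (0.725702, 1.25445, -0.2078)–(1.0996, 1.0996, -0.2078)  len=0.4047
  (v5,v7,v8) [-+-] → (0.725702, 1.25445, -0.2078)–(0, 1.555, -0.2078)  len=0.7855
  (v5,v8,v3) [--+] → (1.28872, 1.78622, -0.2078)–(1.64052, 1.64052, -0.2078)  len=0.3808
  (v3,v8,v6) [+-+] → (1.28872, 1.78622, -0.2078)–(0, 2.32007, -0.2078)  len=1.3949
  (v7,v10,v8) [++-] → (-0.373898, 1.40015, -0.2078)–(0, 1.555, -0.2078)  len=0.4047
  (v8,v10,v11) [-+-] → (-0.373898, 1.40015, -0.2078)–(-1.0996, 1.0996, -0.2078)  len=0.7855
  (v8,v11,v6) [--+] → (-0.351804, 2.17437, -0.2078)–(0, 2.32007, -0.2078)  len=0.3808
  (v6,v11,v9) [+-+] → (-0.351804, 2.17437, -0.2078)–(-1.64052, 1.64052, -0.2078)  len=1.3949
  (v10,v13,v11) [++-] → (-1.25445, 0.725702, -0.2078)–(-1.0996, 1.0996, -0.2078)  len=0.4047
  (v11,v13,v14) [-+-] → (-1.25445, 0.725702, -0.2078)–(-1.555, 0, -0.2078)  len=0.7855
  (v11,v14,v9) [--+] → (-1.78622, 1.28872, -0.2078)–(-1.64052, 1.64052, -0.2078)  len=0.3808
  (v9,v14,v12) [+-+] → (-1.78622, 1.28872, -0.2078)–(-2.32007, 0, -0.2078)  len=1.3949
  (v13,v16,v14) [++-] → (-1.40015, -0.373898, -0.2078)–(-1.555, 0, -0.2078)  len=0.4047
  (v14,v16,v17) [-+-] → (-1.40015, -0.373898, -0.2078)–(-1.0996, -1.0996, -0.2078)  len=0.7855
  (v14,v17,v12) [--+] → (-2.17437, -0.351804, -0.2078)–(-2.32007, 0, -0.2078)  len=0.3808
  (v12,v17,v15) [+-+] → (-2.17437, -0.351804, -0.2078)–(-1.64052, -1.64052, -0.2078)  len=1.3949
  (v16,v19,v17) [++-] → (-0.725702, -1.25445, -0.2078)–(-1.0996, -1.0996, -0.2078)  len=0.4047
  (v17,v19,v20) [-+-] → (-0.725702, -1.25445, -0.2078)–(0, -1.555, -0.2078)  len=0.7855
  (v17,v20,v15) [--+] → (-1.28872, -1.78622, -0.2078)–(-1.64052, -1.64052, -0.2078)  len=0.3808
  (v15,v20,v18) [+-+] → (-1.28872, -1.78622, -0.2078)–(0, -2.32007, -0.2078)  len=1.3949
  (v19,v22,v20) [++-] → (0.373898, -1.40015, -0.2078)–(0, -1.555, -0.2078)  len=0.4047
  (v20,v22,v23) [-+-] → (0.373898, -1.40015, -0.2078)–(1.0996, -1.0996, -0.2078)  len=0.7855
  (v20,v23,v18) [--+] → (0.351804, -2.17437, -0.2078)–(0, -2.32007, -0.2078)  len=0.3808
  (v18,v23,v21) [+-+] → (0.351804, -2.17437, -0.2078)–(1.64052, -1.64052, -0.2078)  len=1.3949
  (v22,v1,v23) [++-] → (1.25445, -0.725702, -0.2078)–(1.0996, -1.0996, -0.2078)  len=0.4047
  (v23,v1,v2) [-+-] → (1.25445, -0.725702, -0.2078)–(1.555, 0, -0.2078)  len=0.7855
  (v23,v2,v21) [--+] → (1.78622, -1.28872, -0.2078)–(1.64052, -1.64052, -0.2078)  len=0.3808
  (v21,v2,v0) [+-+] → (1.78622, -1.28872, -0.2078)–(2.32007, 0, -0.2078)  len=1.3949

Chained into 2 loop(s):
  loop 1: 16 segments, perimeter = 9.5214
  loop 2: 16 segments, perimeter = 14.2056
Total perimeter = 23.727

loops=2 perimeter=23.727


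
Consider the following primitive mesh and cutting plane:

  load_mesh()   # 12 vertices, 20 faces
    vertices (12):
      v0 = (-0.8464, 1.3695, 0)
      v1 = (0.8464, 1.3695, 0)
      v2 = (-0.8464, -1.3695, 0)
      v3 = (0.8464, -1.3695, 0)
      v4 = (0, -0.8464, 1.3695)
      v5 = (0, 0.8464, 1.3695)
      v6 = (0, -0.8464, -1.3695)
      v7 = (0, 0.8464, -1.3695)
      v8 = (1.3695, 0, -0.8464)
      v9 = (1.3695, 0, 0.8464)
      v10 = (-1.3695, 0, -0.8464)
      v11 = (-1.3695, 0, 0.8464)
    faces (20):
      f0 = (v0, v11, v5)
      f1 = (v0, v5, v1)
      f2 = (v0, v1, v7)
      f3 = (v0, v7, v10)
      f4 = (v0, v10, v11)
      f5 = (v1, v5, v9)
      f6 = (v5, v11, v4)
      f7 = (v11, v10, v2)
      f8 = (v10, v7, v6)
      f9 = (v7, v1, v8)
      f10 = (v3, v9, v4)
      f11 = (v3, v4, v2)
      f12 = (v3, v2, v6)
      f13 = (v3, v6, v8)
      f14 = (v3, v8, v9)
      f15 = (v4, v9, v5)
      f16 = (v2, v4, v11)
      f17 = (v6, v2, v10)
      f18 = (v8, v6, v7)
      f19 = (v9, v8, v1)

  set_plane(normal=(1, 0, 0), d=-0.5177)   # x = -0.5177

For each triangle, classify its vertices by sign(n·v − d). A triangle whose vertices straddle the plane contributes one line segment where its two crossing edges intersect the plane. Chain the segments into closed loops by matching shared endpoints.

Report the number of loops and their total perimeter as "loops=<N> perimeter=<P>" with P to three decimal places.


loops=1 perimeter=8.003

Straddling triangles (10 of 20):
  (v0,v11,v5) [--+] → (-0.5177, 0.526443, 1.17176)–(-0.5177, 1.16635, 0.531846)  len=0.9050
  (v0,v5,v1) [-++] → (-0.5177, 1.16635, 0.531846)–(-0.5177, 1.3695, 0)  len=0.5693
  (v0,v1,v7) [-++] → (-0.5177, 1.3695, 0)–(-0.5177, 1.16635, -0.531846)  len=0.5693
  (v0,v7,v10) [-+-] → (-0.5177, 1.16635, -0.531846)–(-0.5177, 0.526443, -1.17176)  len=0.9050
  (v5,v11,v4) [+-+] → (-0.5177, 0.526443, 1.17176)–(-0.5177, -0.526443, 1.17176)  len=1.0529
  (v10,v7,v6) [-++] → (-0.5177, 0.526443, -1.17176)–(-0.5177, -0.526443, -1.17176)  len=1.0529
  (v3,v4,v2) [++-] → (-0.5177, -1.16635, 0.531846)–(-0.5177, -1.3695, 0)  len=0.5693
  (v3,v2,v6) [+-+] → (-0.5177, -1.3695, 0)–(-0.5177, -1.16635, -0.531846)  len=0.5693
  (v2,v4,v11) [-+-] → (-0.5177, -1.16635, 0.531846)–(-0.5177, -0.526443, 1.17176)  len=0.9050
  (v6,v2,v10) [+--] → (-0.5177, -1.16635, -0.531846)–(-0.5177, -0.526443, -1.17176)  len=0.9050

Chained into 1 loop(s):
  loop 1: 10 segments, perimeter = 8.0029
Total perimeter = 8.003


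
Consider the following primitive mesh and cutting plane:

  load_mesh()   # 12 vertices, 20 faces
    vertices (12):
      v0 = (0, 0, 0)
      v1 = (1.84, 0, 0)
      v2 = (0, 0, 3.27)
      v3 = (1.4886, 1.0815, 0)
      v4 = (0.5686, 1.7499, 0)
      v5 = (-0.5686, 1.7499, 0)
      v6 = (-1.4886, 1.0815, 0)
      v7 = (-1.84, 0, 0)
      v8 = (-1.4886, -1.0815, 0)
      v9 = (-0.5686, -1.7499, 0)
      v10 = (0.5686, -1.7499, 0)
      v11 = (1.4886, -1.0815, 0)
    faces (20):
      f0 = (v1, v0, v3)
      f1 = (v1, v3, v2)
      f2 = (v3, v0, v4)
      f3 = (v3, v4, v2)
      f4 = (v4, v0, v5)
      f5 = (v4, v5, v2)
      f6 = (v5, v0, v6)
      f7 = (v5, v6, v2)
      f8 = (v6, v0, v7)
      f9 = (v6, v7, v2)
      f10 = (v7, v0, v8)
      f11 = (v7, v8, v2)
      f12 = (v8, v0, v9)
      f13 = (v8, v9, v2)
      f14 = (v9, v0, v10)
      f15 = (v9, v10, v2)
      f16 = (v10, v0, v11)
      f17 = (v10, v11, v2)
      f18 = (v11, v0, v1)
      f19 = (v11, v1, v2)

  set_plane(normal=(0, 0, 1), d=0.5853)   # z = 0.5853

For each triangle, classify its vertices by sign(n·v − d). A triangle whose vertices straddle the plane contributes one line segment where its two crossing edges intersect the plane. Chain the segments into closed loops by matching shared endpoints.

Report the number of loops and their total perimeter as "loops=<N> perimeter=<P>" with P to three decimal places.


Straddling triangles (10 of 20):
  (v1,v3,v2) [--+] → (1.22215, 0.887921, 0.5853)–(1.51066, 0, 0.5853)  len=0.9336
  (v3,v4,v2) [--+] → (0.466826, 1.43668, 0.5853)–(1.22215, 0.887921, 0.5853)  len=0.9336
  (v4,v5,v2) [--+] → (-0.466826, 1.43668, 0.5853)–(0.466826, 1.43668, 0.5853)  len=0.9337
  (v5,v6,v2) [--+] → (-1.22215, 0.887921, 0.5853)–(-0.466826, 1.43668, 0.5853)  len=0.9336
  (v6,v7,v2) [--+] → (-1.51066, 0, 0.5853)–(-1.22215, 0.887921, 0.5853)  len=0.9336
  (v7,v8,v2) [--+] → (-1.22215, -0.887921, 0.5853)–(-1.51066, 0, 0.5853)  len=0.9336
  (v8,v9,v2) [--+] → (-0.466826, -1.43668, 0.5853)–(-1.22215, -0.887921, 0.5853)  len=0.9336
  (v9,v10,v2) [--+] → (0.466826, -1.43668, 0.5853)–(-0.466826, -1.43668, 0.5853)  len=0.9337
  (v10,v11,v2) [--+] → (1.22215, -0.887921, 0.5853)–(0.466826, -1.43668, 0.5853)  len=0.9336
  (v11,v1,v2) [--+] → (1.51066, 0, 0.5853)–(1.22215, -0.887921, 0.5853)  len=0.9336

Chained into 1 loop(s):
  loop 1: 10 segments, perimeter = 9.3363
Total perimeter = 9.336

loops=1 perimeter=9.336


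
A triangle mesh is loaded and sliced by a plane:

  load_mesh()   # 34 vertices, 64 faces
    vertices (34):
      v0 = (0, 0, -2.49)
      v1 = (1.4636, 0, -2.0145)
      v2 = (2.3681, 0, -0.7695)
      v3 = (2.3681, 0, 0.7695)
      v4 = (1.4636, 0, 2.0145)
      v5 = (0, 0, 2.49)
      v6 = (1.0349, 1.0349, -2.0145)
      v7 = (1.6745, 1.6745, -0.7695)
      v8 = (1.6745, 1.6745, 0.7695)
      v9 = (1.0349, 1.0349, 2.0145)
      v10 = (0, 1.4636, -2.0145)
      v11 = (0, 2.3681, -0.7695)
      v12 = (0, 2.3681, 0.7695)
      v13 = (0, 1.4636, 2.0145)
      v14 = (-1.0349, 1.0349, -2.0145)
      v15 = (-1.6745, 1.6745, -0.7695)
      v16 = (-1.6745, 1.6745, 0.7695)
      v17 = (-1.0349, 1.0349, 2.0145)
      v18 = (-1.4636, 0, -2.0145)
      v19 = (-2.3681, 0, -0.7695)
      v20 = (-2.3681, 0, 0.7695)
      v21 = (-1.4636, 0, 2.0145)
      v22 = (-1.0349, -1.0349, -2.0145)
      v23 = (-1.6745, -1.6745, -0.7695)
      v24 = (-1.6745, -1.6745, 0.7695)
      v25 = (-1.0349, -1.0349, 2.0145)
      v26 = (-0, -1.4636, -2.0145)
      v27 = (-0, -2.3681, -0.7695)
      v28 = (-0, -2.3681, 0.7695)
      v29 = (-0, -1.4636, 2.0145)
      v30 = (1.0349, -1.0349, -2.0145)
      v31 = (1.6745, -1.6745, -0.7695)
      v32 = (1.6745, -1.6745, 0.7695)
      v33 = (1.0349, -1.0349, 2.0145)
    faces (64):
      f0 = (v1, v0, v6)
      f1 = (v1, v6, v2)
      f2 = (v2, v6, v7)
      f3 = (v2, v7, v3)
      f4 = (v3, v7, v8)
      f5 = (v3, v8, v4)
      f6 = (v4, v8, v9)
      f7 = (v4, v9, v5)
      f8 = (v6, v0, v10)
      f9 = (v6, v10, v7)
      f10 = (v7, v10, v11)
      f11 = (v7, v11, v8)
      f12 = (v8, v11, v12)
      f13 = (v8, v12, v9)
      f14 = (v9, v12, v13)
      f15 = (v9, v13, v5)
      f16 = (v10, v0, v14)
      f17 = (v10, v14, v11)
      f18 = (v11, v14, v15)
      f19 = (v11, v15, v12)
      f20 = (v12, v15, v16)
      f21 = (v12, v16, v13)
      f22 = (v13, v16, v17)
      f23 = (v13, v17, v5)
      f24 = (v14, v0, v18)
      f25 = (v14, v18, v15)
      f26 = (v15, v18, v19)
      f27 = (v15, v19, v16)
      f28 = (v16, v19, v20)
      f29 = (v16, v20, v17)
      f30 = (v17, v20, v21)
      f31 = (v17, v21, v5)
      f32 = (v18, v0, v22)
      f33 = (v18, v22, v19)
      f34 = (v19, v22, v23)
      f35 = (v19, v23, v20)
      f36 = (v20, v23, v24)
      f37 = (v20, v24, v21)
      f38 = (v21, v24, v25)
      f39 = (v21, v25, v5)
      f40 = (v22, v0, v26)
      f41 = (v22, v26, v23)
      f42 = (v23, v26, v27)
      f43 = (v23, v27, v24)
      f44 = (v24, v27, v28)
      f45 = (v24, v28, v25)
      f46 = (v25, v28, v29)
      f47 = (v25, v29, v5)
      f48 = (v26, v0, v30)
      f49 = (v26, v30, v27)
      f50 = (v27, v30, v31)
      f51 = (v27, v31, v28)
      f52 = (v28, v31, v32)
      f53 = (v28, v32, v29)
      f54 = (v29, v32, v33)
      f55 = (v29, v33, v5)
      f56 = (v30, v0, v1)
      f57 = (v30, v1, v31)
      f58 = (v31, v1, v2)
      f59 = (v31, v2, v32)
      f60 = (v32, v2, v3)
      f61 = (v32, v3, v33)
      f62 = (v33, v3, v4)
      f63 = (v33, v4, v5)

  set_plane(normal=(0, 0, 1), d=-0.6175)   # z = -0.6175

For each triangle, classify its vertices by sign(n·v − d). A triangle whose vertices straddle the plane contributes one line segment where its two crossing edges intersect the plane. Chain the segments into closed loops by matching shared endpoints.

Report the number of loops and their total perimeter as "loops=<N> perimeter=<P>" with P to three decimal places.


Straddling triangles (16 of 64):
  (v2,v7,v3) [--+] → (1.743, 1.50912, -0.6175)–(2.3681, 0, -0.6175)  len=1.6335
  (v3,v7,v8) [+-+] → (1.743, 1.50912, -0.6175)–(1.6745, 1.6745, -0.6175)  len=0.1790
  (v7,v11,v8) [--+] → (0.165383, 2.2996, -0.6175)–(1.6745, 1.6745, -0.6175)  len=1.6335
  (v8,v11,v12) [+-+] → (0.165383, 2.2996, -0.6175)–(0, 2.3681, -0.6175)  len=0.1790
  (v11,v15,v12) [--+] → (-1.50912, 1.743, -0.6175)–(0, 2.3681, -0.6175)  len=1.6335
  (v12,v15,v16) [+-+] → (-1.50912, 1.743, -0.6175)–(-1.6745, 1.6745, -0.6175)  len=0.1790
  (v15,v19,v16) [--+] → (-2.2996, 0.165383, -0.6175)–(-1.6745, 1.6745, -0.6175)  len=1.6335
  (v16,v19,v20) [+-+] → (-2.2996, 0.165383, -0.6175)–(-2.3681, 0, -0.6175)  len=0.1790
  (v19,v23,v20) [--+] → (-1.743, -1.50912, -0.6175)–(-2.3681, 0, -0.6175)  len=1.6335
  (v20,v23,v24) [+-+] → (-1.743, -1.50912, -0.6175)–(-1.6745, -1.6745, -0.6175)  len=0.1790
  (v23,v27,v24) [--+] → (-0.165383, -2.2996, -0.6175)–(-1.6745, -1.6745, -0.6175)  len=1.6335
  (v24,v27,v28) [+-+] → (-0.165383, -2.2996, -0.6175)–(0, -2.3681, -0.6175)  len=0.1790
  (v27,v31,v28) [--+] → (1.50912, -1.743, -0.6175)–(0, -2.3681, -0.6175)  len=1.6335
  (v28,v31,v32) [+-+] → (1.50912, -1.743, -0.6175)–(1.6745, -1.6745, -0.6175)  len=0.1790
  (v31,v2,v32) [--+] → (2.2996, -0.165383, -0.6175)–(1.6745, -1.6745, -0.6175)  len=1.6335
  (v32,v2,v3) [+-+] → (2.2996, -0.165383, -0.6175)–(2.3681, 0, -0.6175)  len=0.1790

Chained into 1 loop(s):
  loop 1: 16 segments, perimeter = 14.4997
Total perimeter = 14.500

loops=1 perimeter=14.500


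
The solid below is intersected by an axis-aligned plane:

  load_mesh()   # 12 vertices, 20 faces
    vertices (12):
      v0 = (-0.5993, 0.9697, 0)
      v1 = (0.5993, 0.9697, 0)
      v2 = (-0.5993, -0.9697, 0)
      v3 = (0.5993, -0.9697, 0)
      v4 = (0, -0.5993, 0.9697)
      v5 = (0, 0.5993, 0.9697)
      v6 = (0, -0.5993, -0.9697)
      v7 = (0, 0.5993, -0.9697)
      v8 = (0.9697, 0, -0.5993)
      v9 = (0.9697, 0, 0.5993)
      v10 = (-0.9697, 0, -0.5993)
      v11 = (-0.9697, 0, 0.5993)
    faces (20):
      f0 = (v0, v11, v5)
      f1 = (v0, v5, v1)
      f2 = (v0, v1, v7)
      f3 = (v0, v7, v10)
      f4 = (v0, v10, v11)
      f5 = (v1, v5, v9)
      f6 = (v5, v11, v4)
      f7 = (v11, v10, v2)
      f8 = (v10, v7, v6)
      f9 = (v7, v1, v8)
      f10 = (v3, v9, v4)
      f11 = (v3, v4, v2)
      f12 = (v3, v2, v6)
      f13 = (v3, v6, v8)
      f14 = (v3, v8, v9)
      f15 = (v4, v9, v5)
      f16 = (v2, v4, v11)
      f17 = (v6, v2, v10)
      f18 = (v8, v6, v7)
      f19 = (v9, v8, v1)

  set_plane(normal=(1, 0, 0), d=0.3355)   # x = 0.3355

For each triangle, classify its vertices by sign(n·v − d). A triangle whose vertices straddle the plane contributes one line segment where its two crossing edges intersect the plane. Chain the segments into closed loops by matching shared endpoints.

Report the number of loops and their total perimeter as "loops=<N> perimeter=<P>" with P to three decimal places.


loops=1 perimeter=5.741

Straddling triangles (10 of 20):
  (v0,v5,v1) [--+] → (0.3355, 0.806657, 0.426843)–(0.3355, 0.9697, 0)  len=0.4569
  (v0,v1,v7) [-+-] → (0.3355, 0.9697, 0)–(0.3355, 0.806657, -0.426843)  len=0.4569
  (v1,v5,v9) [+-+] → (0.3355, 0.806657, 0.426843)–(0.3355, 0.391952, 0.841548)  len=0.5865
  (v7,v1,v8) [-++] → (0.3355, 0.806657, -0.426843)–(0.3355, 0.391952, -0.841548)  len=0.5865
  (v3,v9,v4) [++-] → (0.3355, -0.391952, 0.841548)–(0.3355, -0.806657, 0.426843)  len=0.5865
  (v3,v4,v2) [+--] → (0.3355, -0.806657, 0.426843)–(0.3355, -0.9697, 0)  len=0.4569
  (v3,v2,v6) [+--] → (0.3355, -0.9697, 0)–(0.3355, -0.806657, -0.426843)  len=0.4569
  (v3,v6,v8) [+-+] → (0.3355, -0.806657, -0.426843)–(0.3355, -0.391952, -0.841548)  len=0.5865
  (v4,v9,v5) [-+-] → (0.3355, -0.391952, 0.841548)–(0.3355, 0.391952, 0.841548)  len=0.7839
  (v8,v6,v7) [+--] → (0.3355, -0.391952, -0.841548)–(0.3355, 0.391952, -0.841548)  len=0.7839

Chained into 1 loop(s):
  loop 1: 10 segments, perimeter = 5.7414
Total perimeter = 5.741


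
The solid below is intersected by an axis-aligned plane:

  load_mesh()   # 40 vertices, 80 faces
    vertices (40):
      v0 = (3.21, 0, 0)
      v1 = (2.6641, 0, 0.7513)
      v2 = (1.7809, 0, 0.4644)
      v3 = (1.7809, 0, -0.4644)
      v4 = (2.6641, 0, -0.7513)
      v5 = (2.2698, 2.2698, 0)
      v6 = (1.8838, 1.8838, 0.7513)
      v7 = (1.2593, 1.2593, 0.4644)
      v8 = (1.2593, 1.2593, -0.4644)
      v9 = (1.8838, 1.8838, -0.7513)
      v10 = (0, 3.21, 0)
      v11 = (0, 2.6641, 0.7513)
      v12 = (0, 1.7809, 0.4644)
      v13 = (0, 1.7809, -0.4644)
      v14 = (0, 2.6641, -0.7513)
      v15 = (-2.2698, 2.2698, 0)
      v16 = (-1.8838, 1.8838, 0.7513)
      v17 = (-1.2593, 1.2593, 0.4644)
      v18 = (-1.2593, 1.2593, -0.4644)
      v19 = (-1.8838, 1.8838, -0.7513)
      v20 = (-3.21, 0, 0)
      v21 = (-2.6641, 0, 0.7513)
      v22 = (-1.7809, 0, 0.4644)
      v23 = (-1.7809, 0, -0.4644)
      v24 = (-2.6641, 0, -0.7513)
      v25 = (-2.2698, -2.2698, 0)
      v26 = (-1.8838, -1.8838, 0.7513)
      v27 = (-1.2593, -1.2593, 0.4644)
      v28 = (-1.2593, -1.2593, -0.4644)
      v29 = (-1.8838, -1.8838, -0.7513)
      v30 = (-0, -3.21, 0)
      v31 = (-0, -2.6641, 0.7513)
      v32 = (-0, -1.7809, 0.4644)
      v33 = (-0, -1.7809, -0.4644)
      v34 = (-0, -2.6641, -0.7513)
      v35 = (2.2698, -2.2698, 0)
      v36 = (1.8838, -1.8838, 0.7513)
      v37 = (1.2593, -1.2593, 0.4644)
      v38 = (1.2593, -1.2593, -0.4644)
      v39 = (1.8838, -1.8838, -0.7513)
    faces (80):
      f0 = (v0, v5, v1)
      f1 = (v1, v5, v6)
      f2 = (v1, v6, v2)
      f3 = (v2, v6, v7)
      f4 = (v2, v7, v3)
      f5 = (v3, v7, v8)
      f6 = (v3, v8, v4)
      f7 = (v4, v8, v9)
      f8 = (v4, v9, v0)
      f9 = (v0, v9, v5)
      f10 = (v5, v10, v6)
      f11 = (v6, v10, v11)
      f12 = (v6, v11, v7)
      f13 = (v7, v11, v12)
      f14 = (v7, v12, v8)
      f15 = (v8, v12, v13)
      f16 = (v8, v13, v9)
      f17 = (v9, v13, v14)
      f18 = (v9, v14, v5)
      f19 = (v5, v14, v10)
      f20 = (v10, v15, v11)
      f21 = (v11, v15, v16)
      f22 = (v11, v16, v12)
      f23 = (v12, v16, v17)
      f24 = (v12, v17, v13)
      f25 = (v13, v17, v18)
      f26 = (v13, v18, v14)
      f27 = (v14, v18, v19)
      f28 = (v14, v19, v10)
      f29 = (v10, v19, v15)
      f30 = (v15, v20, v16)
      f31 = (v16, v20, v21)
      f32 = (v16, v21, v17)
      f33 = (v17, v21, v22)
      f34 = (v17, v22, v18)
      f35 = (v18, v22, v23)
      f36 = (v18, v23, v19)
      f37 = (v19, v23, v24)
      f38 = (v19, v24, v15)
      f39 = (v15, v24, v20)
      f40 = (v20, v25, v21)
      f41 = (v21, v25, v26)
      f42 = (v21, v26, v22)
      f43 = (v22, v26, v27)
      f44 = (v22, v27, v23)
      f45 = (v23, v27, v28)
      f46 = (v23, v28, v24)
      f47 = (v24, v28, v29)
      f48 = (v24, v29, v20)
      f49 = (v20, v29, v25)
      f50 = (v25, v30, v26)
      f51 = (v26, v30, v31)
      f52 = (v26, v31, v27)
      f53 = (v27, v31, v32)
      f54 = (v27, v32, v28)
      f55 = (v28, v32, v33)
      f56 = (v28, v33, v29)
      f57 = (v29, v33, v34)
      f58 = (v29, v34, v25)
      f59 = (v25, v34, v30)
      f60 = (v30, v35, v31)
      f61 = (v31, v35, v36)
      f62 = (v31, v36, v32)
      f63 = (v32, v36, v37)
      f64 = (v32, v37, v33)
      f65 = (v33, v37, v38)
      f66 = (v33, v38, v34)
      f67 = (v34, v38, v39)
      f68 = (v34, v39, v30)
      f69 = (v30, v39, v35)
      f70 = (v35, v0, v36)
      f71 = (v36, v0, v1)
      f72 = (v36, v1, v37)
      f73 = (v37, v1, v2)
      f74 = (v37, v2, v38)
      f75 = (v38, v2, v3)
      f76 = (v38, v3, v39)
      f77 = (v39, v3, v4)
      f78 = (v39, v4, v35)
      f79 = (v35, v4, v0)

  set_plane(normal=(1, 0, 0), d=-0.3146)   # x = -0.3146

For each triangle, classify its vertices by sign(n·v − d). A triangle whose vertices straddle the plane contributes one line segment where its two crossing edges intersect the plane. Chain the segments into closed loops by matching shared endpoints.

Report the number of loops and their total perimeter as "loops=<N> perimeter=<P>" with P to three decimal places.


loops=2 perimeter=9.287

Straddling triangles (20 of 80):
  (v10,v15,v11) [+-+] → (-0.3146, 3.07969, 0)–(-0.3146, 2.60945, 0.647168)  len=0.8000
  (v11,v15,v16) [+--] → (-0.3146, 2.60945, 0.647168)–(-0.3146, 2.53379, 0.7513)  len=0.1287
  (v11,v16,v12) [+-+] → (-0.3146, 2.53379, 0.7513)–(-0.3146, 1.79808, 0.512313)  len=0.7735
  (v12,v16,v17) [+--] → (-0.3146, 1.79808, 0.512313)–(-0.3146, 1.65059, 0.4644)  len=0.1551
  (v12,v17,v13) [+-+] → (-0.3146, 1.65059, 0.4644)–(-0.3146, 1.65059, -0.232366)  len=0.6968
  (v13,v17,v18) [+--] → (-0.3146, 1.65059, -0.232366)–(-0.3146, 1.65059, -0.4644)  len=0.2320
  (v13,v18,v14) [+-+] → (-0.3146, 1.65059, -0.4644)–(-0.3146, 2.31315, -0.679626)  len=0.6966
  (v14,v18,v19) [+--] → (-0.3146, 2.31315, -0.679626)–(-0.3146, 2.53379, -0.7513)  len=0.2320
  (v14,v19,v10) [+-+] → (-0.3146, 2.53379, -0.7513)–(-0.3146, 2.98852, -0.125469)  len=0.7736
  (v10,v19,v15) [+--] → (-0.3146, 2.98852, -0.125469)–(-0.3146, 3.07969, 0)  len=0.1551
  (v25,v30,v26) [-+-] → (-0.3146, -3.07969, 0)–(-0.3146, -2.98852, 0.125469)  len=0.1551
  (v26,v30,v31) [-++] → (-0.3146, -2.98852, 0.125469)–(-0.3146, -2.53379, 0.7513)  len=0.7736
  (v26,v31,v27) [-+-] → (-0.3146, -2.53379, 0.7513)–(-0.3146, -2.31315, 0.679626)  len=0.2320
  (v27,v31,v32) [-++] → (-0.3146, -2.31315, 0.679626)–(-0.3146, -1.65059, 0.4644)  len=0.6966
  (v27,v32,v28) [-+-] → (-0.3146, -1.65059, 0.4644)–(-0.3146, -1.65059, 0.232366)  len=0.2320
  (v28,v32,v33) [-++] → (-0.3146, -1.65059, 0.232366)–(-0.3146, -1.65059, -0.4644)  len=0.6968
  (v28,v33,v29) [-+-] → (-0.3146, -1.65059, -0.4644)–(-0.3146, -1.79808, -0.512313)  len=0.1551
  (v29,v33,v34) [-++] → (-0.3146, -1.79808, -0.512313)–(-0.3146, -2.53379, -0.7513)  len=0.7735
  (v29,v34,v25) [-+-] → (-0.3146, -2.53379, -0.7513)–(-0.3146, -2.60945, -0.647168)  len=0.1287
  (v25,v34,v30) [-++] → (-0.3146, -2.60945, -0.647168)–(-0.3146, -3.07969, 0)  len=0.8000

Chained into 2 loop(s):
  loop 1: 10 segments, perimeter = 4.6434
  loop 2: 10 segments, perimeter = 4.6434
Total perimeter = 9.287
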